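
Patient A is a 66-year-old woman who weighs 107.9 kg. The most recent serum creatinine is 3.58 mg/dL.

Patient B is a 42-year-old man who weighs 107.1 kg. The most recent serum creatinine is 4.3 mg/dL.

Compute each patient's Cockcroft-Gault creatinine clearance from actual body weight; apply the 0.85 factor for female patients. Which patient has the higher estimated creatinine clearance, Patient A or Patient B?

Patient B

Patient A: CrCl = (140 − 66) × 107.9 / (72 × 3.58) × 0.85 = 7984.6 / 257.76 × 0.85 ≈ 26.3 mL/min
Patient B: CrCl = (140 − 42) × 107.1 / (72 × 4.3) = 10495.8 / 309.60 ≈ 33.9 mL/min
26.3 vs 33.9 mL/min → Patient B is higher.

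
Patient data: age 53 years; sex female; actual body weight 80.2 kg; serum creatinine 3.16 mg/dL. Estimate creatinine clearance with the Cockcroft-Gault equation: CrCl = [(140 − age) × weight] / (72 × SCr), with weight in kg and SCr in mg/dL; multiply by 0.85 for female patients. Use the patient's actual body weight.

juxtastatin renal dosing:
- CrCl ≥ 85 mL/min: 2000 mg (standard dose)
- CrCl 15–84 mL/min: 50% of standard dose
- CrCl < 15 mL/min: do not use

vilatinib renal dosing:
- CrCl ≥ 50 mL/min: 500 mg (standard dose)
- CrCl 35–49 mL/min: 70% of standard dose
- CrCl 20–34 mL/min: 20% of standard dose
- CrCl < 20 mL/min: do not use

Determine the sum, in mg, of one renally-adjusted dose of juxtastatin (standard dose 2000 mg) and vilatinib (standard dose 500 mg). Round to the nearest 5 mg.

CrCl = (140 − 53) × 80.2 / (72 × 3.16) × 0.85 = 6977.4 / 227.52 × 0.85 ≈ 26.1 mL/min
CrCl ≈ 26 mL/min.
juxtastatin: 15–84 mL/min → 50% of 2000 mg = 1000 mg.
vilatinib: 20–34 mL/min → 20% of 500 mg = 100 mg.
Total = 1000 + 100 = 1100 mg.

1100 mg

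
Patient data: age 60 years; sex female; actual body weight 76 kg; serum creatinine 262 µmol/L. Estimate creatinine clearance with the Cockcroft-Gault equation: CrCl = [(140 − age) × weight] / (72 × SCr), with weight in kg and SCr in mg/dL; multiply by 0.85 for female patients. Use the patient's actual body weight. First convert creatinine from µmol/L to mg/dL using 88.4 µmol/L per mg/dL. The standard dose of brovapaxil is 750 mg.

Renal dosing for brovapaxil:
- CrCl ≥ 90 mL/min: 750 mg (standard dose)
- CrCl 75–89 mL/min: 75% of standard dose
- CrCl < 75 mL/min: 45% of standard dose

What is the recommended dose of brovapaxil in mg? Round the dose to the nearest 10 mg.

340 mg

SCr = 262 / 88.4 = 2.964 mg/dL
CrCl = (140 − 60) × 76 / (72 × 2.964) × 0.85 = 6080.0 / 213.41 × 0.85 ≈ 24.2 mL/min
CrCl ≈ 24 mL/min → bracket < 75 mL/min.
45% of 750 mg = 337.5 mg → 340 mg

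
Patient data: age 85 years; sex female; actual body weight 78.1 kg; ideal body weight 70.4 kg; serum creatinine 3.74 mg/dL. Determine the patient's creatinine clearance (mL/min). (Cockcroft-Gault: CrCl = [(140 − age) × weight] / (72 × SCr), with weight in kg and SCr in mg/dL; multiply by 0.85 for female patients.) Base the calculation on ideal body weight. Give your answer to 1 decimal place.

CrCl = (140 − 85) × 70.4 / (72 × 3.74) × 0.85 = 3872.0 / 269.28 × 0.85 ≈ 12.2 mL/min

12.2 mL/min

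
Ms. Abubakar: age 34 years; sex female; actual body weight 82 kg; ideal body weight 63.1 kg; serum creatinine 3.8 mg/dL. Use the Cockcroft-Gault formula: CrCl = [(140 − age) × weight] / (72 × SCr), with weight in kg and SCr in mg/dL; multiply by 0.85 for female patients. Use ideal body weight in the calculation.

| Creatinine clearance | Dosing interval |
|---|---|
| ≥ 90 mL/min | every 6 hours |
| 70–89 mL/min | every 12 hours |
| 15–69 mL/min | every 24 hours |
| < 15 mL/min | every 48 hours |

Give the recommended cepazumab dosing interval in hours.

CrCl = (140 − 34) × 63.1 / (72 × 3.8) × 0.85 = 6688.6 / 273.60 × 0.85 ≈ 20.8 mL/min
CrCl ≈ 21 mL/min → bracket 15–69 mL/min → every 24 hours.

every 24 hours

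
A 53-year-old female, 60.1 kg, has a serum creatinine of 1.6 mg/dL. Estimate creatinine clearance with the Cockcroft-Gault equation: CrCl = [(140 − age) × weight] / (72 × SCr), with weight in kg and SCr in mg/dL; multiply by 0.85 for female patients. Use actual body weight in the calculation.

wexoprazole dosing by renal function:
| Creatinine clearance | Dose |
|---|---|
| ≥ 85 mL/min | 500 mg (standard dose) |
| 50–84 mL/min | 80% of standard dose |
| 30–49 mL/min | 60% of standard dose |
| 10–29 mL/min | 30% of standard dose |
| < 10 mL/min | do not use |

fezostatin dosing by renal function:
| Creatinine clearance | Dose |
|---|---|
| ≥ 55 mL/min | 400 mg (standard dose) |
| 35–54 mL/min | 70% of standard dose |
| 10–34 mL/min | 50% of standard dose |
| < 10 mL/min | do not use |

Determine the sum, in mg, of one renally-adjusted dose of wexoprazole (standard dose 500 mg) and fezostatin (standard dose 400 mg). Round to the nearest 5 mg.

580 mg

CrCl = (140 − 53) × 60.1 / (72 × 1.6) × 0.85 = 5228.7 / 115.20 × 0.85 ≈ 38.6 mL/min
CrCl ≈ 39 mL/min.
wexoprazole: 30–49 mL/min → 60% of 500 mg = 300 mg.
fezostatin: 35–54 mL/min → 70% of 400 mg = 280 mg.
Total = 300 + 280 = 580 mg.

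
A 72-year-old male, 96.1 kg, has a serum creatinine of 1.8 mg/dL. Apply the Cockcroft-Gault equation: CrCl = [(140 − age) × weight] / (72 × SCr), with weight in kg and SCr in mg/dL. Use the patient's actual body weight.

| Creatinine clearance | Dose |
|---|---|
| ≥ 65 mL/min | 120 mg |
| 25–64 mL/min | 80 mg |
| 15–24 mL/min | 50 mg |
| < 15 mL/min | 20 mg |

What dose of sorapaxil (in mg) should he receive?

80 mg

CrCl = (140 − 72) × 96.1 / (72 × 1.8) = 6534.8 / 129.60 ≈ 50.4 mL/min
CrCl ≈ 50 mL/min → bracket 25–64 mL/min.
Dose for this bracket: 80 mg.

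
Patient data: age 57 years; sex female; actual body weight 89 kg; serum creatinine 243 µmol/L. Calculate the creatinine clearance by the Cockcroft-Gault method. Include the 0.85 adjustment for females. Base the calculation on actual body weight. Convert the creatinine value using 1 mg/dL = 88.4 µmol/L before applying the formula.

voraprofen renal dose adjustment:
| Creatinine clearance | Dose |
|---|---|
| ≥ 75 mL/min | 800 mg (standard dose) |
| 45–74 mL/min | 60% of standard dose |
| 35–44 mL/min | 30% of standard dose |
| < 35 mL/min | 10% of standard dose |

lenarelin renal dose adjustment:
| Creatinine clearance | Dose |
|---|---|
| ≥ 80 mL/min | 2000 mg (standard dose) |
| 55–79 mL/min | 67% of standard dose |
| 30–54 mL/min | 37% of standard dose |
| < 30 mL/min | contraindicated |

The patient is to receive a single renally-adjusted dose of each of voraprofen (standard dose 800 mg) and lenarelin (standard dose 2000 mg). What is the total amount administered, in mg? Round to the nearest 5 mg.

SCr = 243 / 88.4 = 2.749 mg/dL
CrCl = (140 − 57) × 89 / (72 × 2.749) × 0.85 = 7387.0 / 197.93 × 0.85 ≈ 31.7 mL/min
CrCl ≈ 32 mL/min.
voraprofen: < 35 mL/min → 10% of 800 mg = 80 mg.
lenarelin: 30–54 mL/min → 37% of 2000 mg = 740 mg.
Total = 80 + 740 = 820 mg.

820 mg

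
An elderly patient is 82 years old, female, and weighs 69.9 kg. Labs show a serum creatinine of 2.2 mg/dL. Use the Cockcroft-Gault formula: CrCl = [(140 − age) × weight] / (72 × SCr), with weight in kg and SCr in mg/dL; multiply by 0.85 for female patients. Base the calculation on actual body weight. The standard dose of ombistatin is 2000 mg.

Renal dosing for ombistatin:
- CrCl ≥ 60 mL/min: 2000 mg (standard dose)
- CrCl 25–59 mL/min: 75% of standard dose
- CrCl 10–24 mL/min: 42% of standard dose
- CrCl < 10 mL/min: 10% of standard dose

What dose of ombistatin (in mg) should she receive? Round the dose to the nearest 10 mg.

CrCl = (140 − 82) × 69.9 / (72 × 2.2) × 0.85 = 4054.2 / 158.40 × 0.85 ≈ 21.8 mL/min
CrCl ≈ 22 mL/min → bracket 10–24 mL/min.
42% of 2000 mg = 840 mg

840 mg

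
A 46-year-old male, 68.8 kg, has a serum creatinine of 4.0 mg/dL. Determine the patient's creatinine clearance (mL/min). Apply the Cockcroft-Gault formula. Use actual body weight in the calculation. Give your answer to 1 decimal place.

CrCl = (140 − 46) × 68.8 / (72 × 4) = 6467.2 / 288.00 ≈ 22.5 mL/min

22.5 mL/min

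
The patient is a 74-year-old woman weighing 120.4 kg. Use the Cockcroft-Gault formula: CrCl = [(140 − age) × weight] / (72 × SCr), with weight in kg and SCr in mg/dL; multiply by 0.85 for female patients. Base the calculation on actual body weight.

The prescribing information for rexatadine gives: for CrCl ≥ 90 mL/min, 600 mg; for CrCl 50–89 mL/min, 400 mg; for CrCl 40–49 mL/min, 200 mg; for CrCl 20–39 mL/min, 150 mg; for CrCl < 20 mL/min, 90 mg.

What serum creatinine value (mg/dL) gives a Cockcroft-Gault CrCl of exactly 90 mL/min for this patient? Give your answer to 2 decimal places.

1.04 mg/dL

Standard dose requires CrCl ≥ 90 mL/min.
Set (140 − 74) × 120.4 × 0.85 / (72 × SCr) = 90
SCr = (140 − 74) × 120.4 × 0.85 / (72 × 90) = 1.042 mg/dL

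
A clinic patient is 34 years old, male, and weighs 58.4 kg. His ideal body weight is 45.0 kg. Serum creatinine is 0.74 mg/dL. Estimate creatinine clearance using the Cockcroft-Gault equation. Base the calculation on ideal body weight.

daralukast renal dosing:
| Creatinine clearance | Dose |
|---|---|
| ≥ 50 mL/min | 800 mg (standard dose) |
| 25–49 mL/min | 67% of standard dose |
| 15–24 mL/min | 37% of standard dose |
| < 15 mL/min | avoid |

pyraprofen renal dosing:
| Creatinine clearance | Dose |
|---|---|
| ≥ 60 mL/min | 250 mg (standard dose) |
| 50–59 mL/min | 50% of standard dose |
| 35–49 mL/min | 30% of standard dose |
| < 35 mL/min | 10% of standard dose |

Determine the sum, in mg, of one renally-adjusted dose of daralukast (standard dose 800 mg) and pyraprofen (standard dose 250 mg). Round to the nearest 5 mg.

1050 mg

CrCl = (140 − 34) × 45 / (72 × 0.74) = 4770.0 / 53.28 ≈ 89.5 mL/min
CrCl ≈ 90 mL/min.
daralukast: ≥ 50 mL/min → 100% of 800 mg = 800 mg.
pyraprofen: ≥ 60 mL/min → 100% of 250 mg = 250 mg.
Total = 800 + 250 = 1050 mg.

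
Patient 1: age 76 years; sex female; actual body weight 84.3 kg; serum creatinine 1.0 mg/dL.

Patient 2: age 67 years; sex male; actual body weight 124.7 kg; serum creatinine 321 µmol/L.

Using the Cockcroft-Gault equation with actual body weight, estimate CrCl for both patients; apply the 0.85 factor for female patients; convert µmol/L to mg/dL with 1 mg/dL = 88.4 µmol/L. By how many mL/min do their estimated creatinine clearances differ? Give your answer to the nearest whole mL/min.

29 mL/min

Patient 1: CrCl = (140 − 76) × 84.3 / (72 × 1) × 0.85 = 5395.2 / 72.00 × 0.85 ≈ 63.7 mL/min
Patient 2: SCr = 321 / 88.4 = 3.631 mg/dL
Patient 2: CrCl = (140 − 67) × 124.7 / (72 × 3.631) = 9103.1 / 261.43 ≈ 34.8 mL/min
|63.7 − 34.8| = 28.9 mL/min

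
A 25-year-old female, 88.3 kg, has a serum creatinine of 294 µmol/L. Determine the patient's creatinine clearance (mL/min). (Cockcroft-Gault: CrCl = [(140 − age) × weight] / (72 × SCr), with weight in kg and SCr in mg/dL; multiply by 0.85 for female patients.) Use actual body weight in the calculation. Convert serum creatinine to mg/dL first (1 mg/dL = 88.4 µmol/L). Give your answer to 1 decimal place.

SCr = 294 / 88.4 = 3.326 mg/dL
CrCl = (140 − 25) × 88.3 / (72 × 3.326) × 0.85 = 10154.5 / 239.47 × 0.85 ≈ 36.0 mL/min

36.0 mL/min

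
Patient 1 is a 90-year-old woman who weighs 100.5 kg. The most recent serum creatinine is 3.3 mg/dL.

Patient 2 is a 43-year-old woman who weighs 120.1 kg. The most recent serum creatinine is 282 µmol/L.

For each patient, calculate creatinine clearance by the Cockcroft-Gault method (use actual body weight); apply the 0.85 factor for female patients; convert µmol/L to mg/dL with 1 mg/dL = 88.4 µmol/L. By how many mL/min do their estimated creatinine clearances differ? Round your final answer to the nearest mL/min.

Patient 1: CrCl = (140 − 90) × 100.5 / (72 × 3.3) × 0.85 = 5025.0 / 237.60 × 0.85 ≈ 18.0 mL/min
Patient 2: SCr = 282 / 88.4 = 3.19 mg/dL
Patient 2: CrCl = (140 − 43) × 120.1 / (72 × 3.19) × 0.85 = 11649.7 / 229.68 × 0.85 ≈ 43.1 mL/min
|18.0 − 43.1| = 25.1 mL/min

25 mL/min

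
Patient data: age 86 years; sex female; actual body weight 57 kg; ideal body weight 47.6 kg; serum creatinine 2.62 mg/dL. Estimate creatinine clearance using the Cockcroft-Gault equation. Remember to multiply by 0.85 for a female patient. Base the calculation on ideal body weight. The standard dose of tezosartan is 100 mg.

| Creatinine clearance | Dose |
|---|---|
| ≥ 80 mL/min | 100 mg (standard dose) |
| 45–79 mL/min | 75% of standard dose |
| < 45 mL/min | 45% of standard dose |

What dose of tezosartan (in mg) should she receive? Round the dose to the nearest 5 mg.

CrCl = (140 − 86) × 47.6 / (72 × 2.62) × 0.85 = 2570.4 / 188.64 × 0.85 ≈ 11.6 mL/min
CrCl ≈ 12 mL/min → bracket < 45 mL/min.
45% of 100 mg = 45 mg

45 mg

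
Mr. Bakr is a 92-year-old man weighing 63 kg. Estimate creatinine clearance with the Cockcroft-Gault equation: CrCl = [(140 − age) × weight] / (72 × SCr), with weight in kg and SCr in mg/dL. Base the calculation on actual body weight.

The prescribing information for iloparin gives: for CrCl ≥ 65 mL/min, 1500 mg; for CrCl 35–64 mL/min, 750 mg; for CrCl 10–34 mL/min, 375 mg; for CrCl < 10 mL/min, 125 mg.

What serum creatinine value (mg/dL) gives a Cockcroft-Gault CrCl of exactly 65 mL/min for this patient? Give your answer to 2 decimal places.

Standard dose requires CrCl ≥ 65 mL/min.
Set (140 − 92) × 63 / (72 × SCr) = 65
SCr = (140 − 92) × 63 / (72 × 65) = 0.646 mg/dL

0.65 mg/dL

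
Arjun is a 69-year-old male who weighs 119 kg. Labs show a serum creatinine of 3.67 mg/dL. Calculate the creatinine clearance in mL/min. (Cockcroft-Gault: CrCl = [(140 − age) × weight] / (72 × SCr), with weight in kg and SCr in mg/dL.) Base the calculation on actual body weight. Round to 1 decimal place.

CrCl = (140 − 69) × 119 / (72 × 3.67) = 8449.0 / 264.24 ≈ 32.0 mL/min

32.0 mL/min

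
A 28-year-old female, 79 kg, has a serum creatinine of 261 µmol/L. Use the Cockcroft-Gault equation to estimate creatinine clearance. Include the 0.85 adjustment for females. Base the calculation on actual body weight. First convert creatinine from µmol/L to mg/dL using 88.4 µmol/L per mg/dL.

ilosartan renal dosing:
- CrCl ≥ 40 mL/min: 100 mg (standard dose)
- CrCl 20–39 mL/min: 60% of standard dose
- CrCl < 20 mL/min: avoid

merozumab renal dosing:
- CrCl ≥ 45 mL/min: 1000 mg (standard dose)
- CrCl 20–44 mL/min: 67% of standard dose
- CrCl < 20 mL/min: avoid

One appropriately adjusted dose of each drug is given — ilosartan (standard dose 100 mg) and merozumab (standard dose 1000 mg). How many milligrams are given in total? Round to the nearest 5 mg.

SCr = 261 / 88.4 = 2.952 mg/dL
CrCl = (140 − 28) × 79 / (72 × 2.952) × 0.85 = 8848.0 / 212.54 × 0.85 ≈ 35.4 mL/min
CrCl ≈ 35 mL/min.
ilosartan: 20–39 mL/min → 60% of 100 mg = 60 mg.
merozumab: 20–44 mL/min → 67% of 1000 mg = 670 mg.
Total = 60 + 670 = 730 mg.

730 mg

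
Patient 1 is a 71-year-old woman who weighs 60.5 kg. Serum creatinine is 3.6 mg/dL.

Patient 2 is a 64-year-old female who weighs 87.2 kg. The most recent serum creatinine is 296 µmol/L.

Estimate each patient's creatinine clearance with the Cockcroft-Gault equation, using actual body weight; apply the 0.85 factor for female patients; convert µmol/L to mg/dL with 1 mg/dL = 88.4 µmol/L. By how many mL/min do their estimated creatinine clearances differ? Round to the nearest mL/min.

10 mL/min

Patient 1: CrCl = (140 − 71) × 60.5 / (72 × 3.6) × 0.85 = 4174.5 / 259.20 × 0.85 ≈ 13.7 mL/min
Patient 2: SCr = 296 / 88.4 = 3.348 mg/dL
Patient 2: CrCl = (140 − 64) × 87.2 / (72 × 3.348) × 0.85 = 6627.2 / 241.06 × 0.85 ≈ 23.4 mL/min
|13.7 − 23.4| = 9.7 mL/min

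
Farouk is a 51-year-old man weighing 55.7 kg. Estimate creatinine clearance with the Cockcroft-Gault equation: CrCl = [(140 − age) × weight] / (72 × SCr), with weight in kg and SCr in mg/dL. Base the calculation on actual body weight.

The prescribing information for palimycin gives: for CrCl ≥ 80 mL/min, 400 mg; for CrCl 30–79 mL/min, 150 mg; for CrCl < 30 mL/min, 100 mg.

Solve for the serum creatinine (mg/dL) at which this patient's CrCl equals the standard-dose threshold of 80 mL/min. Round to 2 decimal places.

0.86 mg/dL

Standard dose requires CrCl ≥ 80 mL/min.
Set (140 − 51) × 55.7 / (72 × SCr) = 80
SCr = (140 − 51) × 55.7 / (72 × 80) = 0.861 mg/dL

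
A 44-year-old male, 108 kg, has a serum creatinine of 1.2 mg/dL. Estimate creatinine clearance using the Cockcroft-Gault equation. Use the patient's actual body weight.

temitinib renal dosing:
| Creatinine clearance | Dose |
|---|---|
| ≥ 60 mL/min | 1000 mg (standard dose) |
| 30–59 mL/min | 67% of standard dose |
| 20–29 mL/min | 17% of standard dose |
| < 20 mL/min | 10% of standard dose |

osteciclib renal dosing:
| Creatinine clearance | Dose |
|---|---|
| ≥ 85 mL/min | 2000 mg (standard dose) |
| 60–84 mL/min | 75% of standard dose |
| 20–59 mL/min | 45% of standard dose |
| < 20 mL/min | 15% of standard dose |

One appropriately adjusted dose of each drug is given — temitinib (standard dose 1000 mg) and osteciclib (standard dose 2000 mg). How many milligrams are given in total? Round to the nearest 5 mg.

CrCl = (140 − 44) × 108 / (72 × 1.2) = 10368.0 / 86.40 ≈ 120.0 mL/min
CrCl ≈ 120 mL/min.
temitinib: ≥ 60 mL/min → 100% of 1000 mg = 1000 mg.
osteciclib: ≥ 85 mL/min → 100% of 2000 mg = 2000 mg.
Total = 1000 + 2000 = 3000 mg.

3000 mg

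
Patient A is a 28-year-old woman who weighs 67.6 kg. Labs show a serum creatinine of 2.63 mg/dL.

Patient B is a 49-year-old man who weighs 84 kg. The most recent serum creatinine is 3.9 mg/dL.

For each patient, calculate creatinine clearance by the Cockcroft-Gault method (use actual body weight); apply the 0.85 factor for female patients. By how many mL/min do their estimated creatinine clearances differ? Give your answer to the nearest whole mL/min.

7 mL/min

Patient A: CrCl = (140 − 28) × 67.6 / (72 × 2.63) × 0.85 = 7571.2 / 189.36 × 0.85 ≈ 34.0 mL/min
Patient B: CrCl = (140 − 49) × 84 / (72 × 3.9) = 7644.0 / 280.80 ≈ 27.2 mL/min
|34.0 − 27.2| = 6.8 mL/min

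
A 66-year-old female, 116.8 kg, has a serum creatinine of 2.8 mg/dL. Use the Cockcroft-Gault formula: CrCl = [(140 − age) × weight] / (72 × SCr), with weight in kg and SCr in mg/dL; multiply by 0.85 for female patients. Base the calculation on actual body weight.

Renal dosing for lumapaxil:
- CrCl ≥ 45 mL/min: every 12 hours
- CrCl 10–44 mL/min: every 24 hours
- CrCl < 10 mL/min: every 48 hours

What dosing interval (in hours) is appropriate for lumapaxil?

CrCl = (140 − 66) × 116.8 / (72 × 2.8) × 0.85 = 8643.2 / 201.60 × 0.85 ≈ 36.4 mL/min
CrCl ≈ 36 mL/min → bracket 10–44 mL/min → every 24 hours.

every 24 hours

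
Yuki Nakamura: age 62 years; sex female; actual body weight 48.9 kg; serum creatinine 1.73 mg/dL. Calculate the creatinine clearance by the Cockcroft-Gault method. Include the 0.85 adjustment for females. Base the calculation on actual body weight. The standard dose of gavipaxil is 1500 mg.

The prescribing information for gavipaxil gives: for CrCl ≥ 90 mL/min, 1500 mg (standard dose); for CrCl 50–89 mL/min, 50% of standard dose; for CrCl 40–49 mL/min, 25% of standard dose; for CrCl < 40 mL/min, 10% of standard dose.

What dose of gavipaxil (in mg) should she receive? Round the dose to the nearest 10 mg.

CrCl = (140 − 62) × 48.9 / (72 × 1.73) × 0.85 = 3814.2 / 124.56 × 0.85 ≈ 26.0 mL/min
CrCl ≈ 26 mL/min → bracket < 40 mL/min.
10% of 1500 mg = 150 mg

150 mg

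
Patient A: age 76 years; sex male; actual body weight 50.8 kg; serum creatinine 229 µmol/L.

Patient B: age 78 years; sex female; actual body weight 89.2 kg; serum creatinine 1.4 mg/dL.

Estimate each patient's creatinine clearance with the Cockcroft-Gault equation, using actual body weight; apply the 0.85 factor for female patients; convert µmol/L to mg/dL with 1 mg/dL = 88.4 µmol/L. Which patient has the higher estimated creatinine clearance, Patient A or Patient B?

Patient A: SCr = 229 / 88.4 = 2.59 mg/dL
Patient A: CrCl = (140 − 76) × 50.8 / (72 × 2.59) = 3251.2 / 186.48 ≈ 17.4 mL/min
Patient B: CrCl = (140 − 78) × 89.2 / (72 × 1.4) × 0.85 = 5530.4 / 100.80 × 0.85 ≈ 46.6 mL/min
17.4 vs 46.6 mL/min → Patient B is higher.

Patient B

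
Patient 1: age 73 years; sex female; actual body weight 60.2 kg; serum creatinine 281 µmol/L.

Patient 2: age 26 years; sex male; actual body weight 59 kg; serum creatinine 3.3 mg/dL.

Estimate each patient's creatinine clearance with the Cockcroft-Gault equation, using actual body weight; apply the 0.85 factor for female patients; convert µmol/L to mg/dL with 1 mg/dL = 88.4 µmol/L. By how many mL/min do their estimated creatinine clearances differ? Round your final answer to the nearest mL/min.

Patient 1: SCr = 281 / 88.4 = 3.179 mg/dL
Patient 1: CrCl = (140 − 73) × 60.2 / (72 × 3.179) × 0.85 = 4033.4 / 228.89 × 0.85 ≈ 15.0 mL/min
Patient 2: CrCl = (140 − 26) × 59 / (72 × 3.3) = 6726.0 / 237.60 ≈ 28.3 mL/min
|15.0 − 28.3| = 13.3 mL/min

13 mL/min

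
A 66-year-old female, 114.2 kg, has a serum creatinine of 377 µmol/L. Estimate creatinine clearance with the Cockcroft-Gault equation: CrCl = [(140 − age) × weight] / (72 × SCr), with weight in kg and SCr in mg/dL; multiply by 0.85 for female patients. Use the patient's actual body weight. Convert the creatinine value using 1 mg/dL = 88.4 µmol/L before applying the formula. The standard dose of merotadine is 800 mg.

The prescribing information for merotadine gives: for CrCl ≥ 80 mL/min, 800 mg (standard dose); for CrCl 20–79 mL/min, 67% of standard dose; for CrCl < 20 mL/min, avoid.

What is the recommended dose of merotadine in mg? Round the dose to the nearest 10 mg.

540 mg

SCr = 377 / 88.4 = 4.265 mg/dL
CrCl = (140 − 66) × 114.2 / (72 × 4.265) × 0.85 = 8450.8 / 307.08 × 0.85 ≈ 23.4 mL/min
CrCl ≈ 23 mL/min → bracket 20–79 mL/min.
67% of 800 mg = 536 mg → 540 mg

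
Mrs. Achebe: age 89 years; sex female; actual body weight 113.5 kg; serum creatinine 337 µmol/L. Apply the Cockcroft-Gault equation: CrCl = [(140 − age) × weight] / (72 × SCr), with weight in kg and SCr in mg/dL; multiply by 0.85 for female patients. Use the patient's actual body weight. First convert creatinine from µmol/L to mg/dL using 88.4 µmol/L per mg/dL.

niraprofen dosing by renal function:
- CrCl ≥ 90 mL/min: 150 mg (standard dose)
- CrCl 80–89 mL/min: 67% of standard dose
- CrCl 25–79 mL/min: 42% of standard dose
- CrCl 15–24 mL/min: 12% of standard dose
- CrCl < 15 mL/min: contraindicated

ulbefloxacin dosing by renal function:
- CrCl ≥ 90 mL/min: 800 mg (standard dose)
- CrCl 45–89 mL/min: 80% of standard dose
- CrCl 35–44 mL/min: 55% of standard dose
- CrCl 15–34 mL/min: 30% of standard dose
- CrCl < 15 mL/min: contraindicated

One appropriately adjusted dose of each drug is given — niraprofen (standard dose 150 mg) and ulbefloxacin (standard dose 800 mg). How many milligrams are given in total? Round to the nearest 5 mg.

260 mg

SCr = 337 / 88.4 = 3.812 mg/dL
CrCl = (140 − 89) × 113.5 / (72 × 3.812) × 0.85 = 5788.5 / 274.46 × 0.85 ≈ 17.9 mL/min
CrCl ≈ 18 mL/min.
niraprofen: 15–24 mL/min → 12% of 150 mg = 18 mg.
ulbefloxacin: 15–34 mL/min → 30% of 800 mg = 240 mg.
Total = 18 + 240 = 258 mg.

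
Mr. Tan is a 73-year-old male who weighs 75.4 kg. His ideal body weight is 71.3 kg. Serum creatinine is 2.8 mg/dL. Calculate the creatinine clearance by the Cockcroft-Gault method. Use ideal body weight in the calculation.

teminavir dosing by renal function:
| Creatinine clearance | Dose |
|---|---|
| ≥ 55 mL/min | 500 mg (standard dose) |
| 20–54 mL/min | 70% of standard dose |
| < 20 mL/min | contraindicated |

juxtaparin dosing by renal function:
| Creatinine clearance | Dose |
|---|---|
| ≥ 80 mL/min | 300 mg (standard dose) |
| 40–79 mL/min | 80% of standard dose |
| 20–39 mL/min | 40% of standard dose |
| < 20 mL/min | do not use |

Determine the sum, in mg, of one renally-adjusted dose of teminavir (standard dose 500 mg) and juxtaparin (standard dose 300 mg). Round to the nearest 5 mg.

CrCl = (140 − 73) × 71.3 / (72 × 2.8) = 4777.1 / 201.60 ≈ 23.7 mL/min
CrCl ≈ 24 mL/min.
teminavir: 20–54 mL/min → 70% of 500 mg = 350 mg.
juxtaparin: 20–39 mL/min → 40% of 300 mg = 120 mg.
Total = 350 + 120 = 470 mg.

470 mg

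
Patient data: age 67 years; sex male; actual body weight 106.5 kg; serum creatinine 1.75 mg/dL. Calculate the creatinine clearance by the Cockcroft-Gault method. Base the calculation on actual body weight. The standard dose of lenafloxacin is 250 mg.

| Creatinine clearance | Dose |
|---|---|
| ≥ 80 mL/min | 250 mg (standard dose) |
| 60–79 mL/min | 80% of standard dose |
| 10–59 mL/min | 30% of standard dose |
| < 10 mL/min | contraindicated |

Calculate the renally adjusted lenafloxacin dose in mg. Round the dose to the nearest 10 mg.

CrCl = (140 − 67) × 106.5 / (72 × 1.75) = 7774.5 / 126.00 ≈ 61.7 mL/min
CrCl ≈ 62 mL/min → bracket 60–79 mL/min.
80% of 250 mg = 200 mg

200 mg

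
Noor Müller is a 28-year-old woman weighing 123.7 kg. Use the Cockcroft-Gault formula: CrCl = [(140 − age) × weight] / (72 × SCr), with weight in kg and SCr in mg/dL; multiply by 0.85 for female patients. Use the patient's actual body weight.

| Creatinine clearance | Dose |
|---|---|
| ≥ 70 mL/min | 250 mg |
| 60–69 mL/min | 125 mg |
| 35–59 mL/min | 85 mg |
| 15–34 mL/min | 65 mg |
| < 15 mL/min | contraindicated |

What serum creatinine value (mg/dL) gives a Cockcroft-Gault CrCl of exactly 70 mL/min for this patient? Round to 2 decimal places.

2.34 mg/dL

Standard dose requires CrCl ≥ 70 mL/min.
Set (140 − 28) × 123.7 × 0.85 / (72 × SCr) = 70
SCr = (140 − 28) × 123.7 × 0.85 / (72 × 70) = 2.337 mg/dL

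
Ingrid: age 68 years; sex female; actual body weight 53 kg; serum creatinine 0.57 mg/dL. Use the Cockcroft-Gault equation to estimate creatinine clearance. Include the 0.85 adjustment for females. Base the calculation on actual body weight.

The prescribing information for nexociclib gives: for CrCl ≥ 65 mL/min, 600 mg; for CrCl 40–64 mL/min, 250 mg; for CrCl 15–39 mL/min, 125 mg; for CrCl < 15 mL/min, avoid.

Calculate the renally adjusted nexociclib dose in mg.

CrCl = (140 − 68) × 53 / (72 × 0.57) × 0.85 = 3816.0 / 41.04 × 0.85 ≈ 79.0 mL/min
CrCl ≈ 79 mL/min → bracket ≥ 65 mL/min.
Dose for this bracket: 600 mg.

600 mg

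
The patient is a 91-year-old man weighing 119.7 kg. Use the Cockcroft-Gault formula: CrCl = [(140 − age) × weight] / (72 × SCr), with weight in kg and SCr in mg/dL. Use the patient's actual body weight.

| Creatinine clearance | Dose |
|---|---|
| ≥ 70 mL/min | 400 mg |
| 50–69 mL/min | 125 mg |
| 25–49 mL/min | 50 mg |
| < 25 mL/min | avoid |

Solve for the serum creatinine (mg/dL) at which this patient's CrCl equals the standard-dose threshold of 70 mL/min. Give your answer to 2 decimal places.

Standard dose requires CrCl ≥ 70 mL/min.
Set (140 − 91) × 119.7 / (72 × SCr) = 70
SCr = (140 − 91) × 119.7 / (72 × 70) = 1.164 mg/dL

1.16 mg/dL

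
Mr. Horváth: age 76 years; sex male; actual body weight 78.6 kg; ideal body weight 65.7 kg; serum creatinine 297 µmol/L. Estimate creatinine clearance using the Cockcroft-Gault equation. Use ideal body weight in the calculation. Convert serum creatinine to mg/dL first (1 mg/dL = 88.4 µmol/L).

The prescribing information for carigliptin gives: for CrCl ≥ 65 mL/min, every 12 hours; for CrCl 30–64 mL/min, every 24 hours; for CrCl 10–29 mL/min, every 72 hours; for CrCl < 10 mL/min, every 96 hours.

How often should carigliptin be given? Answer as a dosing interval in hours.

SCr = 297 / 88.4 = 3.36 mg/dL
CrCl = (140 − 76) × 65.7 / (72 × 3.36) = 4204.8 / 241.92 ≈ 17.4 mL/min
CrCl ≈ 17 mL/min → bracket 10–29 mL/min → every 72 hours.

every 72 hours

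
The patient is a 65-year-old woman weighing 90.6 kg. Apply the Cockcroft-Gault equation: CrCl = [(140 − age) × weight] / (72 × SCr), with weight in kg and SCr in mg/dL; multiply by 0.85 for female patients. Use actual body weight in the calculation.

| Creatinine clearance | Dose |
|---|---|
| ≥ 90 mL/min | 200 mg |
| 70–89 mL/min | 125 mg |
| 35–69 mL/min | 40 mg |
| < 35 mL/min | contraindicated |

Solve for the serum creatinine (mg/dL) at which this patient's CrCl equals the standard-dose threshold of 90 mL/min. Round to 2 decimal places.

Standard dose requires CrCl ≥ 90 mL/min.
Set (140 − 65) × 90.6 × 0.85 / (72 × SCr) = 90
SCr = (140 − 65) × 90.6 × 0.85 / (72 × 90) = 0.891 mg/dL

0.89 mg/dL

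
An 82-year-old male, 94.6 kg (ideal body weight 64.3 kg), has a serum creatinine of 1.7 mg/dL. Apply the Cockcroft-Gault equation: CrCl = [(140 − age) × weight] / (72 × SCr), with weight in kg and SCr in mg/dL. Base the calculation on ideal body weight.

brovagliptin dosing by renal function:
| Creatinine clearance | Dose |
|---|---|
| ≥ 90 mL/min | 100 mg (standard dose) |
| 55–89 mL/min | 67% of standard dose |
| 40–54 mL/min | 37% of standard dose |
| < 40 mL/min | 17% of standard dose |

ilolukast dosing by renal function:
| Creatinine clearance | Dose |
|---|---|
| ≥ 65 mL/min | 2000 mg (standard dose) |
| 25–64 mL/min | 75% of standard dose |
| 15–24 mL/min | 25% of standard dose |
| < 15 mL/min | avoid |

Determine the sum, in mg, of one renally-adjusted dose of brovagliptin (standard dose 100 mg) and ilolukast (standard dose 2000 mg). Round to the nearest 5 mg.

CrCl = (140 − 82) × 64.3 / (72 × 1.7) = 3729.4 / 122.40 ≈ 30.5 mL/min
CrCl ≈ 30 mL/min.
brovagliptin: < 40 mL/min → 17% of 100 mg = 17 mg.
ilolukast: 25–64 mL/min → 75% of 2000 mg = 1500 mg.
Total = 17 + 1500 = 1517 mg.

1515 mg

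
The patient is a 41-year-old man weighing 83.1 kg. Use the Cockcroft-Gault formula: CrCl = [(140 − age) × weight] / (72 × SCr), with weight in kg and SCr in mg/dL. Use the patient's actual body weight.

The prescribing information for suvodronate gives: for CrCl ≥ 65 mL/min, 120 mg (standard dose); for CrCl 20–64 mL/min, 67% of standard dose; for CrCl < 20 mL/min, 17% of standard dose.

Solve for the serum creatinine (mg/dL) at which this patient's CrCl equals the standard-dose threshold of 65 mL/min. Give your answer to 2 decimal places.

1.76 mg/dL

Standard dose requires CrCl ≥ 65 mL/min.
Set (140 − 41) × 83.1 / (72 × SCr) = 65
SCr = (140 − 41) × 83.1 / (72 × 65) = 1.758 mg/dL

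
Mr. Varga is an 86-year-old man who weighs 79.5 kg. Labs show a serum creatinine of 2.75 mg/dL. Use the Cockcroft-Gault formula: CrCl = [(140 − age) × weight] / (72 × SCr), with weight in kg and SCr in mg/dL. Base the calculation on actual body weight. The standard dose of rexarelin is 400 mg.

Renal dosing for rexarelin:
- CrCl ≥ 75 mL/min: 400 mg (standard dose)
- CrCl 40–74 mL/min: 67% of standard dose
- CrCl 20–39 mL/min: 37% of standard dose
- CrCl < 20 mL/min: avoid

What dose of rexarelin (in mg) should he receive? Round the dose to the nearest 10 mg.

CrCl = (140 − 86) × 79.5 / (72 × 2.75) = 4293.0 / 198.00 ≈ 21.7 mL/min
CrCl ≈ 22 mL/min → bracket 20–39 mL/min.
37% of 400 mg = 148 mg → 150 mg

150 mg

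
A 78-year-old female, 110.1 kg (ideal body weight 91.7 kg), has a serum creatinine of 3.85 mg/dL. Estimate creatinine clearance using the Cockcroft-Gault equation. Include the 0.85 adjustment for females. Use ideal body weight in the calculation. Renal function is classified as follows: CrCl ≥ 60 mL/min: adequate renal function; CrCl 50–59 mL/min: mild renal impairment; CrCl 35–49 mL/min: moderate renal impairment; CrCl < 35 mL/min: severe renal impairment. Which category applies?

severe renal impairment

CrCl = (140 − 78) × 91.7 / (72 × 3.85) × 0.85 = 5685.4 / 277.20 × 0.85 ≈ 17.4 mL/min
17 mL/min falls in the 'severe renal impairment' range.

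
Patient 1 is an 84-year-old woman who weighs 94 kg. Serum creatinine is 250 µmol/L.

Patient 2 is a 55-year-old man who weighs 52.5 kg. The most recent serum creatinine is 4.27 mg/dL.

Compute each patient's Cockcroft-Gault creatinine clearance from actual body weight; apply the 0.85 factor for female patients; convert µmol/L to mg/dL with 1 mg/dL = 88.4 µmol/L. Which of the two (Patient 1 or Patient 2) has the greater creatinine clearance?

Patient 1: SCr = 250 / 88.4 = 2.828 mg/dL
Patient 1: CrCl = (140 − 84) × 94 / (72 × 2.828) × 0.85 = 5264.0 / 203.62 × 0.85 ≈ 22.0 mL/min
Patient 2: CrCl = (140 − 55) × 52.5 / (72 × 4.27) = 4462.5 / 307.44 ≈ 14.5 mL/min
22.0 vs 14.5 mL/min → Patient 1 is higher.

Patient 1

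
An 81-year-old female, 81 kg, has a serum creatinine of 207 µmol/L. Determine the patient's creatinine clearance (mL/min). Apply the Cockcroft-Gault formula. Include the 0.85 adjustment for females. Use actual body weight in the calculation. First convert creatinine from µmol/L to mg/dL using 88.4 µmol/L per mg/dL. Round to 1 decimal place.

24.1 mL/min

SCr = 207 / 88.4 = 2.342 mg/dL
CrCl = (140 − 81) × 81 / (72 × 2.342) × 0.85 = 4779.0 / 168.62 × 0.85 ≈ 24.1 mL/min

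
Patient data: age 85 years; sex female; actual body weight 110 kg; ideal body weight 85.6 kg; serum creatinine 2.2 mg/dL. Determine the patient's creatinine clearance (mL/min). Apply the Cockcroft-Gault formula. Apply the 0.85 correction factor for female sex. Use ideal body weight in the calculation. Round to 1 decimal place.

25.3 mL/min

CrCl = (140 − 85) × 85.6 / (72 × 2.2) × 0.85 = 4708.0 / 158.40 × 0.85 ≈ 25.3 mL/min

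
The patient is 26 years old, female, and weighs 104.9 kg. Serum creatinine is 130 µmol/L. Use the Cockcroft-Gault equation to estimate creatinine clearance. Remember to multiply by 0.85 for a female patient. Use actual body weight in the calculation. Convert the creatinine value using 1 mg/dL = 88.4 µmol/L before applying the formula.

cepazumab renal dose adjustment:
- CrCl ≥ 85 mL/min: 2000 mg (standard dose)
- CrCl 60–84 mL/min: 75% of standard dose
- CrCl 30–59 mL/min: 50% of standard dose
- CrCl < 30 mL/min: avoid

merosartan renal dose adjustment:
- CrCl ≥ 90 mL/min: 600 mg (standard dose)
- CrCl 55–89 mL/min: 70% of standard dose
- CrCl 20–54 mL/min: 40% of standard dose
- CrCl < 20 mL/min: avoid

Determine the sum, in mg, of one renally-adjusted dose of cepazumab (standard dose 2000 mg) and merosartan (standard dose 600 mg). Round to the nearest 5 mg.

SCr = 130 / 88.4 = 1.471 mg/dL
CrCl = (140 − 26) × 104.9 / (72 × 1.471) × 0.85 = 11958.6 / 105.91 × 0.85 ≈ 96.0 mL/min
CrCl ≈ 96 mL/min.
cepazumab: ≥ 85 mL/min → 100% of 2000 mg = 2000 mg.
merosartan: ≥ 90 mL/min → 100% of 600 mg = 600 mg.
Total = 2000 + 600 = 2600 mg.

2600 mg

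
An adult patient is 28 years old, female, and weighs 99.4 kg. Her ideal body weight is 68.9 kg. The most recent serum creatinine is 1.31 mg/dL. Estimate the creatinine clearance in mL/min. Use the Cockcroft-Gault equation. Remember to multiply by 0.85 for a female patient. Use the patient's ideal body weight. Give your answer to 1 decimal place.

CrCl = (140 − 28) × 68.9 / (72 × 1.31) × 0.85 = 7716.8 / 94.32 × 0.85 ≈ 69.5 mL/min

69.5 mL/min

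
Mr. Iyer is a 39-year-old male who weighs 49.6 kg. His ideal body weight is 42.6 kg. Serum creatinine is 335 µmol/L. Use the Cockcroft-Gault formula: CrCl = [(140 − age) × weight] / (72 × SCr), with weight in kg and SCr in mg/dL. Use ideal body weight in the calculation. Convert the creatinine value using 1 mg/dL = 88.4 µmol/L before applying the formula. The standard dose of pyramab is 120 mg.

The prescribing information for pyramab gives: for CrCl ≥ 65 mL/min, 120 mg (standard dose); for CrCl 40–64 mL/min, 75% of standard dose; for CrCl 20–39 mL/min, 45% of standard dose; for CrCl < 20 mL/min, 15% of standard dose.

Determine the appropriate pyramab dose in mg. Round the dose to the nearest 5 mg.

20 mg

SCr = 335 / 88.4 = 3.79 mg/dL
CrCl = (140 − 39) × 42.6 / (72 × 3.79) = 4302.6 / 272.88 ≈ 15.8 mL/min
CrCl ≈ 16 mL/min → bracket < 20 mL/min.
15% of 120 mg = 18 mg → 20 mg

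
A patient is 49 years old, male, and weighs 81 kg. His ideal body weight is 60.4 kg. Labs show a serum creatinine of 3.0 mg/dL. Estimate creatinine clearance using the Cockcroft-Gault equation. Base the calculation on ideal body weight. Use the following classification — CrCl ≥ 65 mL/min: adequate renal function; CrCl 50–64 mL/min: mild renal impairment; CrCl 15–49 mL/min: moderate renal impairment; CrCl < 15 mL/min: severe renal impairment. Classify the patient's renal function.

moderate renal impairment

CrCl = (140 − 49) × 60.4 / (72 × 3) = 5496.4 / 216.00 ≈ 25.4 mL/min
25 mL/min falls in the 'moderate renal impairment' range.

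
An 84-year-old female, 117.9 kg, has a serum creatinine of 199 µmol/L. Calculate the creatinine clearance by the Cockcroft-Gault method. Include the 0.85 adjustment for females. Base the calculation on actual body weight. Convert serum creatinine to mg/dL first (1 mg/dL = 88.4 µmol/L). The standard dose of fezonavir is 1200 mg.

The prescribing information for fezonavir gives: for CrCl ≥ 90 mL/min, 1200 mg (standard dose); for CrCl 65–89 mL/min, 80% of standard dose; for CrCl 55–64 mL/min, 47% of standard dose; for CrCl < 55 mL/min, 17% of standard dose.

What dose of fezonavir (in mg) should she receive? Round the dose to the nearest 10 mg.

200 mg

SCr = 199 / 88.4 = 2.251 mg/dL
CrCl = (140 − 84) × 117.9 / (72 × 2.251) × 0.85 = 6602.4 / 162.07 × 0.85 ≈ 34.6 mL/min
CrCl ≈ 35 mL/min → bracket < 55 mL/min.
17% of 1200 mg = 204 mg → 200 mg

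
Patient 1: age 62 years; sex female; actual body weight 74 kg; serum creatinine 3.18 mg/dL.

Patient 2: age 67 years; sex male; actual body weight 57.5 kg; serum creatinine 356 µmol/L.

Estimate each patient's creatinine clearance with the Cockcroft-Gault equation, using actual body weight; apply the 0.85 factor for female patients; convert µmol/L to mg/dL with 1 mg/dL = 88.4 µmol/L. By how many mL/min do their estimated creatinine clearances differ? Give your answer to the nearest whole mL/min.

Patient 1: CrCl = (140 − 62) × 74 / (72 × 3.18) × 0.85 = 5772.0 / 228.96 × 0.85 ≈ 21.4 mL/min
Patient 2: SCr = 356 / 88.4 = 4.027 mg/dL
Patient 2: CrCl = (140 − 67) × 57.5 / (72 × 4.027) = 4197.5 / 289.94 ≈ 14.5 mL/min
|21.4 − 14.5| = 6.9 mL/min

7 mL/min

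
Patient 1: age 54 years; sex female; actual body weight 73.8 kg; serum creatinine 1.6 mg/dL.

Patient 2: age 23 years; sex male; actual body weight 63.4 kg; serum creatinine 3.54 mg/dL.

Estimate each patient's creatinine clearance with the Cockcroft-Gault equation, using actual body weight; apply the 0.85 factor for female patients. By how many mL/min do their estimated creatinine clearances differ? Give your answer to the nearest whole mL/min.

18 mL/min

Patient 1: CrCl = (140 − 54) × 73.8 / (72 × 1.6) × 0.85 = 6346.8 / 115.20 × 0.85 ≈ 46.8 mL/min
Patient 2: CrCl = (140 − 23) × 63.4 / (72 × 3.54) = 7417.8 / 254.88 ≈ 29.1 mL/min
|46.8 − 29.1| = 17.7 mL/min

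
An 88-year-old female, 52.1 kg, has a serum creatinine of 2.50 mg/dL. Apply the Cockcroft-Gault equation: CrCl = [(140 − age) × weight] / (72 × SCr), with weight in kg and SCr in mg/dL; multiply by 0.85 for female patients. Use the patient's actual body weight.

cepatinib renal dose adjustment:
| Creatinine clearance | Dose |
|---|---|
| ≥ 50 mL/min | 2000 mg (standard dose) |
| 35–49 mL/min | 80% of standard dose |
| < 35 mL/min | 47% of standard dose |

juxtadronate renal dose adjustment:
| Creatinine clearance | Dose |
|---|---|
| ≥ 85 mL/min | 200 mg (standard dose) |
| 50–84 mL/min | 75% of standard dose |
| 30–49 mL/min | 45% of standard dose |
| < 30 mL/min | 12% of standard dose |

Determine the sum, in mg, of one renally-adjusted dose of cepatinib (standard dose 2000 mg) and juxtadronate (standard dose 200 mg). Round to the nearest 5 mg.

965 mg

CrCl = (140 − 88) × 52.1 / (72 × 2.5) × 0.85 = 2709.2 / 180.00 × 0.85 ≈ 12.8 mL/min
CrCl ≈ 13 mL/min.
cepatinib: < 35 mL/min → 47% of 2000 mg = 940 mg.
juxtadronate: < 30 mL/min → 12% of 200 mg = 24 mg.
Total = 940 + 24 = 964 mg.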